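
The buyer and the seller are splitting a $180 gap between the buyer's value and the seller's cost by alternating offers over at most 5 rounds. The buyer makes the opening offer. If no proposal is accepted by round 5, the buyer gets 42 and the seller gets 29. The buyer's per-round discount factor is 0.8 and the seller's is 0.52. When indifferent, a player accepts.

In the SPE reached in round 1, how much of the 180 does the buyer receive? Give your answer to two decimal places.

Work backward from the last round.
Round 5 (the buyer proposes): the seller gets 29 if talks fail, so the buyer offers 29 and keeps 151.
Round 4 (the seller proposes): the buyer can get 151 next round, worth 0.8 × 151 = 120.8 now, so the seller offers 120.8, keeping 59.2.
Round 3 (the buyer proposes): the seller can get 59.2 next round, worth 0.52 × 59.2 = 30.784 now; the buyer offers that and keeps 149.216.
Round 2 (the seller proposes): the buyer can get 149.216 next round, worth 0.8 × 149.216 = 119.3728 now, so the seller offers 119.3728, keeping 60.6272.
Round 1 (the buyer proposes): the seller can get 60.6272 next round, worth 0.52 × 60.6272 = 31.526144 now. The buyer offers 31.526144 and keeps 180 − 31.526144 = 148.473856.

148.47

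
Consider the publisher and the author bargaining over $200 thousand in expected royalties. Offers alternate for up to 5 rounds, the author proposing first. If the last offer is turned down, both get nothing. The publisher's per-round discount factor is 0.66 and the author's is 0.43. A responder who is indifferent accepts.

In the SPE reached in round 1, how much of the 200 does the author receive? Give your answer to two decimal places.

103.41

Round 5 (the author proposes): the publisher will accept anything ≥ 0, so the author offers 0 and keeps 200.
Round 4 (the publisher proposes): the author can get 200 next round, worth 0.43 × 200 = 86 now. The publisher offers 86 and keeps 200 − 86 = 114.
Round 3 (the author proposes): the publisher can get 114 next round, worth 0.66 × 114 = 75.24 now, so the author offers 75.24, keeping 124.76.
Round 2 (the publisher proposes): the author can get 124.76 next round, worth 0.43 × 124.76 = 53.6468 now, so the publisher offers 53.6468, keeping 146.3532.
Round 1 (the author proposes): the publisher can get 146.3532 next round, worth 0.66 × 146.3532 = 96.593112 now; the author offers that and keeps 103.406888.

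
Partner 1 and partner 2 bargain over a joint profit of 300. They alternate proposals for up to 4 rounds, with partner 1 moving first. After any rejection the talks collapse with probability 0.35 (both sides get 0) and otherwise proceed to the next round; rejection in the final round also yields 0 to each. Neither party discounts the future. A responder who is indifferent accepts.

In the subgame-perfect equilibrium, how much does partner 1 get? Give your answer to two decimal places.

149.36

By backward induction:
Round 4 (partner 2 proposes): rejection yields 0 for partner 1; partner 2 offers 0 and keeps 300.
Round 3 (partner 1 proposes): rejecting gives partner 2 an expected 0.65 × 300 = 195, so partner 1 offers 195, keeping 105.
Round 2 (partner 2 proposes): rejecting gives partner 1 an expected 0.65 × 105 = 68.25, so partner 2 offers 68.25, keeping 231.75.
Round 1 (partner 1 proposes): rejecting gives partner 2 an expected 0.65 × 231.75 = 150.6375. Partner 1 offers 150.6375 and keeps 300 − 150.6375 = 149.3625.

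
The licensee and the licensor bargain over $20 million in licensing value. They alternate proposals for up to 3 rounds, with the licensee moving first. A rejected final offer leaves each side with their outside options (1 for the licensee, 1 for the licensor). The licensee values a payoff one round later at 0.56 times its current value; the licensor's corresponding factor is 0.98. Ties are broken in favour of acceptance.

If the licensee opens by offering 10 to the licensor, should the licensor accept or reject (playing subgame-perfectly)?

Round 3 (the licensee proposes): the licensor gets 1 if talks fail, so the licensee offers 1 and keeps 19.
Round 2 (the licensor proposes): the licensee can get 19 next round, worth 0.56 × 19 = 10.64 now, so the licensor offers 10.64, keeping 9.36.
So by rejecting in round 1, the licensor gets 9.36 next round, worth 0.98 × 9.36 = 9.1728 now.
Offer 10 ≥ 9.1728, so the licensor accepts.

Accept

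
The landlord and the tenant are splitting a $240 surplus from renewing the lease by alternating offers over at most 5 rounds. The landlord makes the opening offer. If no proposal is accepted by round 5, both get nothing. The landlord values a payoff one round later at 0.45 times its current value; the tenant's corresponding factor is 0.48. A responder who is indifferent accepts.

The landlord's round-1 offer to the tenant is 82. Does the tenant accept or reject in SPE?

Round 5 (the landlord proposes): the tenant will accept anything ≥ 0, so the landlord offers 0 and keeps 240.
Round 4 (the tenant proposes): the landlord can get 240 next round, worth 0.45 × 240 = 108 now. The tenant offers 108 and keeps 240 − 108 = 132.
Round 3 (the landlord proposes): the tenant can get 132 next round, worth 0.48 × 132 = 63.36 now. The landlord offers 63.36 and keeps 240 − 63.36 = 176.64.
Round 2 (the tenant proposes): the landlord can get 176.64 next round, worth 0.45 × 176.64 = 79.488 now; the tenant offers that and keeps 160.512.
So by rejecting in round 1, the tenant gets 160.512 next round, worth 0.48 × 160.512 = 77.04576 now.
Offer 82 ≥ 77.04576, so the tenant accepts.

Accept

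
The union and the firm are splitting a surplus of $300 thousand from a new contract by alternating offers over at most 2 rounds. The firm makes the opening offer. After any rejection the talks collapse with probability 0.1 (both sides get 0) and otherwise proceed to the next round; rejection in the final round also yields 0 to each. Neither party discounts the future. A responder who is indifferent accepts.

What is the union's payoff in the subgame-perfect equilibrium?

Round 2 (the union proposes): the firm will accept anything ≥ 0, so the union offers 0 and keeps 300.
Round 1 (the firm proposes): rejecting gives the union an expected 0.9 × 300 = 270, so the firm offers 270, keeping 30.

270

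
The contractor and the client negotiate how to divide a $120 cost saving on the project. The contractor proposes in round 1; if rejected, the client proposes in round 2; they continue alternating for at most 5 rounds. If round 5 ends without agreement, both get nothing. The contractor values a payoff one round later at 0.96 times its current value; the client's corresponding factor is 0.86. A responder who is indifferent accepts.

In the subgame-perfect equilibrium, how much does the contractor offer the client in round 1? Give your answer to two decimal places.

7.54

Round 5 (the contractor proposes): the client will accept anything ≥ 0, so the contractor offers 0 and keeps 120.
Round 4 (the client proposes): the contractor can get 120 next round, worth 0.96 × 120 = 115.2 now. The client offers 115.2 and keeps 120 − 115.2 = 4.8.
Round 3 (the contractor proposes): the client can get 4.8 next round, worth 0.86 × 4.8 = 4.128 now. The contractor offers 4.128 and keeps 120 − 4.128 = 115.872.
Round 2 (the client proposes): the contractor can get 115.872 next round, worth 0.96 × 115.872 = 111.23712 now. The client offers 111.23712 and keeps 120 − 111.23712 = 8.76288.
Round 1 (the contractor proposes): the client can get 8.76288 next round, worth 0.86 × 8.76288 = 7.5360768 now, so the contractor offers 7.5360768, keeping 112.4639232.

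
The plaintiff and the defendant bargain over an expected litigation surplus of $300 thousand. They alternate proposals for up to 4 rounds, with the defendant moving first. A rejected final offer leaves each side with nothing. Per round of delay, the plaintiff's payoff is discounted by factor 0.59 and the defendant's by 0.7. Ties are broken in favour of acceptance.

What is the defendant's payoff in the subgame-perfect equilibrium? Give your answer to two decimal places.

173.80

Round 4 (the plaintiff proposes): the defendant will accept anything ≥ 0, so the plaintiff offers 0 and keeps 300.
Round 3 (the defendant proposes): the plaintiff can get 300 next round, worth 0.59 × 300 = 177 now. The defendant offers 177 and keeps 300 − 177 = 123.
Round 2 (the plaintiff proposes): the defendant can get 123 next round, worth 0.7 × 123 = 86.1 now. The plaintiff offers 86.1 and keeps 300 − 86.1 = 213.9.
Round 1 (the defendant proposes): the plaintiff can get 213.9 next round, worth 0.59 × 213.9 = 126.201 now. The defendant offers 126.201 and keeps 300 − 126.201 = 173.799.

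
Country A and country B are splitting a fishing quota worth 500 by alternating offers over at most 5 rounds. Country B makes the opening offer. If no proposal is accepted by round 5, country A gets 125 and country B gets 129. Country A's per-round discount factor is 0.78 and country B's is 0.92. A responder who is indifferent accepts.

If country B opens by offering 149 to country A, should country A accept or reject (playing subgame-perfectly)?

Work out country A's continuation value if the offer is rejected.
Round 5 (country B proposes): country A gets 125 if talks fail, so country B offers 125 and keeps 375.
Round 4 (country A proposes): country B can get 375 next round, worth 0.92 × 375 = 345 now. Country A offers 345 and keeps 500 − 345 = 155.
Round 3 (country B proposes): country A can get 155 next round, worth 0.78 × 155 = 120.9 now, so country B offers 120.9, keeping 379.1.
Round 2 (country A proposes): country B can get 379.1 next round, worth 0.92 × 379.1 = 348.772 now, so country A offers 348.772, keeping 151.228.
So by rejecting in round 1, country A gets 151.228 next round, worth 0.78 × 151.228 = 117.95784 now.
Offer 149 ≥ 117.95784, so country A accepts.

Accept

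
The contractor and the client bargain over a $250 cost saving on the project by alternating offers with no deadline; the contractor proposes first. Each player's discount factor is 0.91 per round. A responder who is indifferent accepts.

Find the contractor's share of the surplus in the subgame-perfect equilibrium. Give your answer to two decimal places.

130.89

In a stationary SPE each proposer offers the other exactly their discounted continuation value.
If the contractor keeps x when proposing and the client keeps y when proposing, then x = 250 − 0.91y and y = 250 − 0.91x.
Solving: x = 250(1 − 0.91) / (1 − 0.91·0.91) = 22.5 / 0.1719 ≈ 130.8901.
The client gets 250 − 130.8901 ≈ 119.1099.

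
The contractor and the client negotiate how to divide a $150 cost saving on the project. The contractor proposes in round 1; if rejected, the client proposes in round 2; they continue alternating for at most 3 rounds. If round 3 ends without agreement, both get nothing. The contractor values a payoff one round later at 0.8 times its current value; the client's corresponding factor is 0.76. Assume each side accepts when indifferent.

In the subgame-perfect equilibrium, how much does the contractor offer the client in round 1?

22.8

Round 3 (the contractor proposes): the client will accept anything ≥ 0, so the contractor offers 0 and keeps 150.
Round 2 (the client proposes): the contractor can get 150 next round, worth 0.8 × 150 = 120 now; the client offers that and keeps 30.
Round 1 (the contractor proposes): the client can get 30 next round, worth 0.76 × 30 = 22.8 now. The contractor offers 22.8 and keeps 150 − 22.8 = 127.2.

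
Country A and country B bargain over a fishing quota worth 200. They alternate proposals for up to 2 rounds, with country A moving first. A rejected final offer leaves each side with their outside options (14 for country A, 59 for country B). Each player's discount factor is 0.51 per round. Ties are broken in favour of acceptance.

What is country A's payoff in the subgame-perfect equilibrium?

105.14

Round 2 (country B proposes): country A gets 14 if talks fail, so country B offers 14 and keeps 186.
Round 1 (country A proposes): country B can get 186 next round, worth 0.51 × 186 = 94.86 now. Country A offers 94.86 and keeps 200 − 94.86 = 105.14.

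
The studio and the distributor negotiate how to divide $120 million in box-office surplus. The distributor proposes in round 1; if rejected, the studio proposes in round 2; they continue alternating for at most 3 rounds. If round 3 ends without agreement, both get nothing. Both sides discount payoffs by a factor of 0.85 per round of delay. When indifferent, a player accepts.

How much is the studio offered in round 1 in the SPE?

Round 3 (the distributor proposes): the studio will accept anything ≥ 0, so the distributor offers 0 and keeps 120.
Round 2 (the studio proposes): the distributor can get 120 next round, worth 0.85 × 120 = 102 now. The studio offers 102 and keeps 120 − 102 = 18.
Round 1 (the distributor proposes): the studio can get 18 next round, worth 0.85 × 18 = 15.3 now; the distributor offers that and keeps 104.7.

15.3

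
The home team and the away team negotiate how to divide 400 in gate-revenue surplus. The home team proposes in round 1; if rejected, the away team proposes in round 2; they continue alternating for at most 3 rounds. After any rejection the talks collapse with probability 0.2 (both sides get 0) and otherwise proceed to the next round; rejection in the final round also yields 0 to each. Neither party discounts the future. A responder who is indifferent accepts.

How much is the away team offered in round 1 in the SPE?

Round 3 (the home team proposes): rejection yields 0 for the away team; the home team offers 0 and keeps 400.
Round 2 (the away team proposes): rejecting gives the home team an expected 0.8 × 400 = 320, so the away team offers 320, keeping 80.
Round 1 (the home team proposes): rejecting gives the away team an expected 0.8 × 80 = 64, so the home team offers 64, keeping 336.

64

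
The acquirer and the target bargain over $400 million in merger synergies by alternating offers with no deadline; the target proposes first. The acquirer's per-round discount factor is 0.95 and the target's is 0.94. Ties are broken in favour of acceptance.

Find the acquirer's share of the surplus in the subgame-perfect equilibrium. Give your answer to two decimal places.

213.08

When the target proposes, the acquirer accepts any offer worth at least 0.95 times what the acquirer would get by proposing next round; and vice versa.
This gives x = 400 − 0.95y and y = 400 − 0.94x, where x and y are each side's share when it proposes.
Hence (1 − 0.95·0.94)x = 400(1 − 0.95), i.e. 0.107·x = 20.
x ≈ 186.9159; the acquirer's share is 400 − x ≈ 213.0841.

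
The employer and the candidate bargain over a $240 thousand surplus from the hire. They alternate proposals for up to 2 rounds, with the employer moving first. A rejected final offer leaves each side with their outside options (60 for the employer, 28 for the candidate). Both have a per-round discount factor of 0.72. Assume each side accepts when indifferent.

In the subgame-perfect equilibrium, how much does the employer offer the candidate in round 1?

Round 2 (the candidate proposes): the employer gets 60 if talks fail, so the candidate offers 60 and keeps 180.
Round 1 (the employer proposes): the candidate can get 180 next round, worth 0.72 × 180 = 129.6 now, so the employer offers 129.6, keeping 110.4.

129.6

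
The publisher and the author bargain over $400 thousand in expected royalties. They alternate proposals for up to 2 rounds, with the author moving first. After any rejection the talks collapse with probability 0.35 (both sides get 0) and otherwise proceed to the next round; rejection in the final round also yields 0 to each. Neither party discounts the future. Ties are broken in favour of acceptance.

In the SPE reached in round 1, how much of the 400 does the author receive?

140

Round 2 (the publisher proposes): rejection yields 0 for the author; the publisher offers 0 and keeps 400.
Round 1 (the author proposes): rejecting gives the publisher an expected 0.65 × 400 = 260. The author offers 260 and keeps 400 − 260 = 140.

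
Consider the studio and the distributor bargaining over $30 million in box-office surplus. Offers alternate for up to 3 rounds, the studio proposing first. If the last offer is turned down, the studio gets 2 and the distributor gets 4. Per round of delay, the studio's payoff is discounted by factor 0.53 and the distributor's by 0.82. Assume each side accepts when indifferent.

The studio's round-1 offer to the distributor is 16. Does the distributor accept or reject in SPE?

Accept

Work out the distributor's continuation value if the offer is rejected.
Round 3 (the studio proposes): the distributor gets 4 if talks fail, so the studio offers 4 and keeps 26.
Round 2 (the distributor proposes): the studio can get 26 next round, worth 0.53 × 26 = 13.78 now, so the distributor offers 13.78, keeping 16.22.
So by rejecting in round 1, the distributor gets 16.22 next round, worth 0.82 × 16.22 = 13.3004 now.
Offer 16 ≥ 13.3004, so the distributor accepts.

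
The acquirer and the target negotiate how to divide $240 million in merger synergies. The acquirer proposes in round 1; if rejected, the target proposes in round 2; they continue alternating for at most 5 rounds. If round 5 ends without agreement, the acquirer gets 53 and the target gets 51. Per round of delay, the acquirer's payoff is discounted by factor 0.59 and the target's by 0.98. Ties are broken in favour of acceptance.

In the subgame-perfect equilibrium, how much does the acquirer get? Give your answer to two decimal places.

Work backward from the last round.
Round 5 (the acquirer proposes): the target gets 51 if talks fail, so the acquirer offers 51 and keeps 189.
Round 4 (the target proposes): the acquirer can get 189 next round, worth 0.59 × 189 = 111.51 now, so the target offers 111.51, keeping 128.49.
Round 3 (the acquirer proposes): the target can get 128.49 next round, worth 0.98 × 128.49 = 125.9202 now. The acquirer offers 125.9202 and keeps 240 − 125.9202 = 114.0798.
Round 2 (the target proposes): the acquirer can get 114.0798 next round, worth 0.59 × 114.0798 = 67.307082 now; the target offers that and keeps 172.692918.
Round 1 (the acquirer proposes): the target can get 172.692918 next round, worth 0.98 × 172.692918 = 169.23905964 now. The acquirer offers 169.23905964 and keeps 240 − 169.23905964 = 70.76094036.

70.76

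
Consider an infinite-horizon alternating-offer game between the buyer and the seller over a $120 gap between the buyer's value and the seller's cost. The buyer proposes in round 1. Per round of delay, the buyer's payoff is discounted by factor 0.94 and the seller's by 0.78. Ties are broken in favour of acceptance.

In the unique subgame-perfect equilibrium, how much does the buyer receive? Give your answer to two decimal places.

Let x be the buyer's share when the buyer proposes and y be the seller's share when the seller proposes.
The seller accepts iff offered ≥ 0.78·y, so x = 120 − 0.78y. Symmetrically y = 120 − 0.94x.
Substituting: x = 120 − 0.78(120 − 0.94x), giving x(1 − 0.94·0.78) = 120(1 − 0.78).
So x = 120 × 0.22 / 0.2668 ≈ 98.9505, and the seller receives 120 − x ≈ 21.0495.

98.95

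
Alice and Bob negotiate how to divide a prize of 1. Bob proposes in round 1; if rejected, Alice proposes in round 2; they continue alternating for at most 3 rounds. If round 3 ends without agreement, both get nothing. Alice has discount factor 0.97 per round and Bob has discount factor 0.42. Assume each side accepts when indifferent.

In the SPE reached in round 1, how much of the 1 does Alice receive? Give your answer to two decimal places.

0.56

Round 3 (Bob proposes): rejection yields 0 for Alice; Bob offers 0 and keeps 1.
Round 2 (Alice proposes): Bob can get 1 next round, worth 0.42 × 1 = 0.42 now; Alice offers that and keeps 0.58.
Round 1 (Bob proposes): Alice can get 0.58 next round, worth 0.97 × 0.58 = 0.5626 now. Bob offers 0.5626 and keeps 1 − 0.5626 = 0.4374.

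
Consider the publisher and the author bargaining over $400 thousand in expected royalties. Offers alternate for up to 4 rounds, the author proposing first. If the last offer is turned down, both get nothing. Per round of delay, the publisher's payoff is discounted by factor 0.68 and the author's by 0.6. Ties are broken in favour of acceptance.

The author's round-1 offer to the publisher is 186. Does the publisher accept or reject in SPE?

Round 4 (the publisher proposes): the author will accept anything ≥ 0, so the publisher offers 0 and keeps 400.
Round 3 (the author proposes): the publisher can get 400 next round, worth 0.68 × 400 = 272 now, so the author offers 272, keeping 128.
Round 2 (the publisher proposes): the author can get 128 next round, worth 0.6 × 128 = 76.8 now. The publisher offers 76.8 and keeps 400 − 76.8 = 323.2.
So by rejecting in round 1, the publisher gets 323.2 next round, worth 0.68 × 323.2 = 219.776 now.
Offer 186 < 219.776, so the publisher rejects.

Reject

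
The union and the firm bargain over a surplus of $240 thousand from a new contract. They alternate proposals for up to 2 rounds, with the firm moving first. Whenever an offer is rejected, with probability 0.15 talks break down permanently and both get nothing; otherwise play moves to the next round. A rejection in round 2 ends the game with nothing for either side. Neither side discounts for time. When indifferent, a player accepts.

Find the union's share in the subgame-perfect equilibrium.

204

By backward induction:
Round 2 (the union proposes): the firm will accept anything ≥ 0, so the union offers 0 and keeps 240.
Round 1 (the firm proposes): rejecting gives the union an expected 0.85 × 240 = 204; the firm offers that and keeps 36.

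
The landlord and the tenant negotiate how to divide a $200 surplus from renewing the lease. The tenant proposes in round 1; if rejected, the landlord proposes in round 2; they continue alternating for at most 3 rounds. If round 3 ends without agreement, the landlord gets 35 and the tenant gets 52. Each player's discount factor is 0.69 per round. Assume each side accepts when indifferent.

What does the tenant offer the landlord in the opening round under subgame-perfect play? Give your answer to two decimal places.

59.44

By backward induction:
Round 3 (the tenant proposes): the landlord gets 35 if talks fail, so the tenant offers 35 and keeps 165.
Round 2 (the landlord proposes): the tenant can get 165 next round, worth 0.69 × 165 = 113.85 now, so the landlord offers 113.85, keeping 86.15.
Round 1 (the tenant proposes): the landlord can get 86.15 next round, worth 0.69 × 86.15 = 59.4435 now. The tenant offers 59.4435 and keeps 200 − 59.4435 = 140.5565.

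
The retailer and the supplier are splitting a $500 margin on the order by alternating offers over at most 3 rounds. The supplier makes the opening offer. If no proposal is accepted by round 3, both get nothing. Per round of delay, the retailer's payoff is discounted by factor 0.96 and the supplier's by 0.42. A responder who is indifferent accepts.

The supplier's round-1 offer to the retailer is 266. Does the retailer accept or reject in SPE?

Reject

Round 3 (the supplier proposes): the retailer will accept anything ≥ 0, so the supplier offers 0 and keeps 500.
Round 2 (the retailer proposes): the supplier can get 500 next round, worth 0.42 × 500 = 210 now, so the retailer offers 210, keeping 290.
So by rejecting in round 1, the retailer gets 290 next round, worth 0.96 × 290 = 278.4 now.
Offer 266 < 278.4, so the retailer rejects.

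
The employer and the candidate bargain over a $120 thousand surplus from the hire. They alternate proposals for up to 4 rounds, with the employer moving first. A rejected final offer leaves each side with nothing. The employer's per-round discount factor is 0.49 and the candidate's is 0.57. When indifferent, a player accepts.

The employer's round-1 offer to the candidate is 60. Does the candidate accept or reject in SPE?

Accept

Work out the candidate's continuation value if the offer is rejected.
Round 4 (the candidate proposes): the employer will accept anything ≥ 0, so the candidate offers 0 and keeps 120.
Round 3 (the employer proposes): the candidate can get 120 next round, worth 0.57 × 120 = 68.4 now. The employer offers 68.4 and keeps 120 − 68.4 = 51.6.
Round 2 (the candidate proposes): the employer can get 51.6 next round, worth 0.49 × 51.6 = 25.284 now; the candidate offers that and keeps 94.716.
So by rejecting in round 1, the candidate gets 94.716 next round, worth 0.57 × 94.716 = 53.98812 now.
Offer 60 ≥ 53.98812, so the candidate accepts.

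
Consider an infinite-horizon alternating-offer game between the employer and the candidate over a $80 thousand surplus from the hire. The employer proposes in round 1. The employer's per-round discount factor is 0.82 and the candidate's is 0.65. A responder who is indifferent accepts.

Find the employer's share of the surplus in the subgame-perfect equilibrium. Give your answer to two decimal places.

59.96

When the employer proposes, the candidate accepts any offer worth at least 0.65 times what the candidate would get by proposing next round; and vice versa.
This gives x = 80 − 0.65y and y = 80 − 0.82x, where x and y are each side's share when it proposes.
Hence (1 − 0.65·0.82)x = 80(1 − 0.65), i.e. 0.467·x = 28.
x ≈ 59.9572; the candidate's share is 80 − x ≈ 20.0428.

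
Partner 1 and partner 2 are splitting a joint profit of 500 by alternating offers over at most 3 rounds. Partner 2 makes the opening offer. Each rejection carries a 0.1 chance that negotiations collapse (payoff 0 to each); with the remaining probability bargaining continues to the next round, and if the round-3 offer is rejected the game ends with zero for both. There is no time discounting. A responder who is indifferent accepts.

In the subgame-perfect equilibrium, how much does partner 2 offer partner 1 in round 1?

Round 3 (partner 2 proposes): partner 1 will accept anything ≥ 0, so partner 2 offers 0 and keeps 500.
Round 2 (partner 1 proposes): rejecting gives partner 2 an expected 0.9 × 500 = 450; partner 1 offers that and keeps 50.
Round 1 (partner 2 proposes): rejecting gives partner 1 an expected 0.9 × 50 = 45. Partner 2 offers 45 and keeps 500 − 45 = 455.

45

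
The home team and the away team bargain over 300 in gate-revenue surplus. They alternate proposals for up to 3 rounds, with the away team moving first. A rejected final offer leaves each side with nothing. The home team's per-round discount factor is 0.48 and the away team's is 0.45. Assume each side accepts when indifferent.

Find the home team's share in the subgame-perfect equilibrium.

79.2

Round 3 (the away team proposes): rejection yields 0 for the home team; the away team offers 0 and keeps 300.
Round 2 (the home team proposes): the away team can get 300 next round, worth 0.45 × 300 = 135 now; the home team offers that and keeps 165.
Round 1 (the away team proposes): the home team can get 165 next round, worth 0.48 × 165 = 79.2 now, so the away team offers 79.2, keeping 220.8.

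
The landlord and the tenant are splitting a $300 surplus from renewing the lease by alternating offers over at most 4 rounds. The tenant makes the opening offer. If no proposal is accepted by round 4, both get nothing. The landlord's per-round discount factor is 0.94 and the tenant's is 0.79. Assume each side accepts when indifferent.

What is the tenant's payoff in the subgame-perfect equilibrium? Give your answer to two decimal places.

Work backward from the last round.
Round 4 (the landlord proposes): the tenant will accept anything ≥ 0, so the landlord offers 0 and keeps 300.
Round 3 (the tenant proposes): the landlord can get 300 next round, worth 0.94 × 300 = 282 now; the tenant offers that and keeps 18.
Round 2 (the landlord proposes): the tenant can get 18 next round, worth 0.79 × 18 = 14.22 now. The landlord offers 14.22 and keeps 300 − 14.22 = 285.78.
Round 1 (the tenant proposes): the landlord can get 285.78 next round, worth 0.94 × 285.78 = 268.6332 now. The tenant offers 268.6332 and keeps 300 − 268.6332 = 31.3668.

31.37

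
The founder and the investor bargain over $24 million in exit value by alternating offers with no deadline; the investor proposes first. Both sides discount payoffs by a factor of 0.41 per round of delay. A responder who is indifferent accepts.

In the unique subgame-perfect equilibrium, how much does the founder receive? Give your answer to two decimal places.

When the investor proposes, the founder accepts any offer worth at least 0.41 times what the founder would get by proposing next round; and vice versa.
This gives x = 24 − 0.41y and y = 24 − 0.41x, where x and y are each side's share when it proposes.
Hence (1 − 0.41·0.41)x = 24(1 − 0.41), i.e. 0.8319·x = 14.16.
x ≈ 17.0213; the founder's share is 24 − x ≈ 6.9787.

6.98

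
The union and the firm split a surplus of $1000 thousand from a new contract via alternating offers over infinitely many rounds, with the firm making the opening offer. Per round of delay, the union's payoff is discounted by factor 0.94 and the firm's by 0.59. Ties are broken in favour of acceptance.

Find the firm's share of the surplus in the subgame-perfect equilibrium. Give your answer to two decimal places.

134.71

In a stationary SPE each proposer offers the other exactly their discounted continuation value.
If the firm keeps x when proposing and the union keeps y when proposing, then x = 1000 − 0.94y and y = 1000 − 0.59x.
Solving: x = 1000(1 − 0.94) / (1 − 0.59·0.94) = 60 / 0.4454 ≈ 134.7104.
The union gets 1000 − 134.7104 ≈ 865.2896.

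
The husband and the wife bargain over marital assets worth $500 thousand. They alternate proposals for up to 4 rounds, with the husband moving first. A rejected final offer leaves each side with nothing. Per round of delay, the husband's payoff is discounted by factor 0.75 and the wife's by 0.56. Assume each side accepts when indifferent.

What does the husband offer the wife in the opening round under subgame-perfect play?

187.6

Round 4 (the wife proposes): the husband will accept anything ≥ 0, so the wife offers 0 and keeps 500.
Round 3 (the husband proposes): the wife can get 500 next round, worth 0.56 × 500 = 280 now, so the husband offers 280, keeping 220.
Round 2 (the wife proposes): the husband can get 220 next round, worth 0.75 × 220 = 165 now; the wife offers that and keeps 335.
Round 1 (the husband proposes): the wife can get 335 next round, worth 0.56 × 335 = 187.6 now. The husband offers 187.6 and keeps 500 − 187.6 = 312.4.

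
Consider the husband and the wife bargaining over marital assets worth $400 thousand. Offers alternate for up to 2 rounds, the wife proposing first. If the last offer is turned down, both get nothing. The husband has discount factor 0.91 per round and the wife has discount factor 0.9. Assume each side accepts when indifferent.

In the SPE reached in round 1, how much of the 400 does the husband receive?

364

By backward induction:
Round 2 (the husband proposes): the wife will accept anything ≥ 0, so the husband offers 0 and keeps 400.
Round 1 (the wife proposes): the husband can get 400 next round, worth 0.91 × 400 = 364 now, so the wife offers 364, keeping 36.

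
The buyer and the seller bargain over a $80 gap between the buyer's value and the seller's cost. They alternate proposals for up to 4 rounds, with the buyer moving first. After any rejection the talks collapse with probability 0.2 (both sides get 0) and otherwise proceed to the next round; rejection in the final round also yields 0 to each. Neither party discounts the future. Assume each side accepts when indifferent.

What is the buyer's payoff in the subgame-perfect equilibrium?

26.24

By backward induction:
Round 4 (the seller proposes): the buyer will accept anything ≥ 0, so the seller offers 0 and keeps 80.
Round 3 (the buyer proposes): rejecting gives the seller an expected 0.8 × 80 = 64; the buyer offers that and keeps 16.
Round 2 (the seller proposes): rejecting gives the buyer an expected 0.8 × 16 = 12.8; the seller offers that and keeps 67.2.
Round 1 (the buyer proposes): rejecting gives the seller an expected 0.8 × 67.2 = 53.76, so the buyer offers 53.76, keeping 26.24.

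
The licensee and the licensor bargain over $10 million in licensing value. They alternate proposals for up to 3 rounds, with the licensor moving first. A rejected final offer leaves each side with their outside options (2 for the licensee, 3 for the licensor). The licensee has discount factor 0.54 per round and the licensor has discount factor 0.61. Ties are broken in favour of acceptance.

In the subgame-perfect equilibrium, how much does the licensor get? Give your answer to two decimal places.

7.24

By backward induction:
Round 3 (the licensor proposes): the licensee gets 2 if talks fail, so the licensor offers 2 and keeps 8.
Round 2 (the licensee proposes): the licensor can get 8 next round, worth 0.61 × 8 = 4.88 now; the licensee offers that and keeps 5.12.
Round 1 (the licensor proposes): the licensee can get 5.12 next round, worth 0.54 × 5.12 = 2.7648 now; the licensor offers that and keeps 7.2352.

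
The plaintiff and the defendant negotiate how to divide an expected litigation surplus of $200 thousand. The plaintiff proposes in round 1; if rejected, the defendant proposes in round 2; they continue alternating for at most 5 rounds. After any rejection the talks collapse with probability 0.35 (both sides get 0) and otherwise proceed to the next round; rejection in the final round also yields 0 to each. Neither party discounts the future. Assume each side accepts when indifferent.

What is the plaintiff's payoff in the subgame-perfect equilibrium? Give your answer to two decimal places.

Round 5 (the plaintiff proposes): the defendant will accept anything ≥ 0, so the plaintiff offers 0 and keeps 200.
Round 4 (the defendant proposes): rejecting gives the plaintiff an expected 0.65 × 200 = 130. The defendant offers 130 and keeps 200 − 130 = 70.
Round 3 (the plaintiff proposes): rejecting gives the defendant an expected 0.65 × 70 = 45.5, so the plaintiff offers 45.5, keeping 154.5.
Round 2 (the defendant proposes): rejecting gives the plaintiff an expected 0.65 × 154.5 = 100.425; the defendant offers that and keeps 99.575.
Round 1 (the plaintiff proposes): rejecting gives the defendant an expected 0.65 × 99.575 = 64.72375. The plaintiff offers 64.72375 and keeps 200 − 64.72375 = 135.27625.

135.28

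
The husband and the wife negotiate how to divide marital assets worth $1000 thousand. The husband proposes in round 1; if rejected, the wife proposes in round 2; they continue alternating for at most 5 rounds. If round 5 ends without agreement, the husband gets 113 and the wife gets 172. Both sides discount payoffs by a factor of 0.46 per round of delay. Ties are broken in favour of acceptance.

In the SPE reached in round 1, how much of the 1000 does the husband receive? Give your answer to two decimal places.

Round 5 (the husband proposes): the wife gets 172 if talks fail, so the husband offers 172 and keeps 828.
Round 4 (the wife proposes): the husband can get 828 next round, worth 0.46 × 828 = 380.88 now. The wife offers 380.88 and keeps 1000 − 380.88 = 619.12.
Round 3 (the husband proposes): the wife can get 619.12 next round, worth 0.46 × 619.12 = 284.7952 now. The husband offers 284.7952 and keeps 1000 − 284.7952 = 715.2048.
Round 2 (the wife proposes): the husband can get 715.2048 next round, worth 0.46 × 715.2048 = 328.994208 now. The wife offers 328.994208 and keeps 1000 − 328.994208 = 671.005792.
Round 1 (the husband proposes): the wife can get 671.005792 next round, worth 0.46 × 671.005792 = 308.66266432 now, so the husband offers 308.66266432, keeping 691.33733568.

691.34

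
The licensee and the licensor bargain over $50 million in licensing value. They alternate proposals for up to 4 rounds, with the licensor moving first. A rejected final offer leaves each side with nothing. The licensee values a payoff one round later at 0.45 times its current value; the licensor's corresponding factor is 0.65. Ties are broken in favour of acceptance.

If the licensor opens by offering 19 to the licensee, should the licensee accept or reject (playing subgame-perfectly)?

Work out the licensee's continuation value if the offer is rejected.
Round 4 (the licensee proposes): rejection yields 0 for the licensor; the licensee offers 0 and keeps 50.
Round 3 (the licensor proposes): the licensee can get 50 next round, worth 0.45 × 50 = 22.5 now; the licensor offers that and keeps 27.5.
Round 2 (the licensee proposes): the licensor can get 27.5 next round, worth 0.65 × 27.5 = 17.875 now. The licensee offers 17.875 and keeps 50 − 17.875 = 32.125.
So by rejecting in round 1, the licensee gets 32.125 next round, worth 0.45 × 32.125 = 14.45625 now.
Offer 19 ≥ 14.45625, so the licensee accepts.

Accept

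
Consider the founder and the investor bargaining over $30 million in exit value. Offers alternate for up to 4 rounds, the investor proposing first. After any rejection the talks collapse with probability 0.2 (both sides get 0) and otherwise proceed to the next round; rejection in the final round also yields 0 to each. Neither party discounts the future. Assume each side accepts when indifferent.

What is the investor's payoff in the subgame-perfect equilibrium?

9.84

Round 4 (the founder proposes): rejection yields 0 for the investor; the founder offers 0 and keeps 30.
Round 3 (the investor proposes): rejecting gives the founder an expected 0.8 × 30 = 24. The investor offers 24 and keeps 30 − 24 = 6.
Round 2 (the founder proposes): rejecting gives the investor an expected 0.8 × 6 = 4.8, so the founder offers 4.8, keeping 25.2.
Round 1 (the investor proposes): rejecting gives the founder an expected 0.8 × 25.2 = 20.16. The investor offers 20.16 and keeps 30 − 20.16 = 9.84.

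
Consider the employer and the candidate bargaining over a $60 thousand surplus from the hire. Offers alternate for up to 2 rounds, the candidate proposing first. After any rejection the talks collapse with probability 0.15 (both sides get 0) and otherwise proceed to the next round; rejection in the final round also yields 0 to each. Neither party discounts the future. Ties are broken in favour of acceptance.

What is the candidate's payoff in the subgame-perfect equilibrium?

9

Round 2 (the employer proposes): the candidate will accept anything ≥ 0, so the employer offers 0 and keeps 60.
Round 1 (the candidate proposes): rejecting gives the employer an expected 0.85 × 60 = 51; the candidate offers that and keeps 9.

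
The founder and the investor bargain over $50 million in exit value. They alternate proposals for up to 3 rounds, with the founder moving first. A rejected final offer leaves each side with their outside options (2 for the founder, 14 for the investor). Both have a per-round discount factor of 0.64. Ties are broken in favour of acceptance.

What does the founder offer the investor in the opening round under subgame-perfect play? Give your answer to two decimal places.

Round 3 (the founder proposes): the investor gets 14 if talks fail, so the founder offers 14 and keeps 36.
Round 2 (the investor proposes): the founder can get 36 next round, worth 0.64 × 36 = 23.04 now; the investor offers that and keeps 26.96.
Round 1 (the founder proposes): the investor can get 26.96 next round, worth 0.64 × 26.96 = 17.2544 now; the founder offers that and keeps 32.7456.

17.25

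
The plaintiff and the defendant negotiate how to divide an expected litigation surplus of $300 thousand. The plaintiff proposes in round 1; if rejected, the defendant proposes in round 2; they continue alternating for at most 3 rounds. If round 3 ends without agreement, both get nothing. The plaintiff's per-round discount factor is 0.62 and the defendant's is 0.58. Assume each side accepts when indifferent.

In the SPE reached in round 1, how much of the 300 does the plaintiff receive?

233.88

Round 3 (the plaintiff proposes): the defendant will accept anything ≥ 0, so the plaintiff offers 0 and keeps 300.
Round 2 (the defendant proposes): the plaintiff can get 300 next round, worth 0.62 × 300 = 186 now. The defendant offers 186 and keeps 300 − 186 = 114.
Round 1 (the plaintiff proposes): the defendant can get 114 next round, worth 0.58 × 114 = 66.12 now, so the plaintiff offers 66.12, keeping 233.88.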